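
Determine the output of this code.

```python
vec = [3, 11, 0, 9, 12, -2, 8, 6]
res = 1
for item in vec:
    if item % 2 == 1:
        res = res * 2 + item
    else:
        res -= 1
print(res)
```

item=3: odd, res = 1*2+3 = 5
item=11: odd, res = 5*2+11 = 21
item=0: not odd, res = 21-1 = 20
item=9: odd, res = 20*2+9 = 49
item=12: not odd, res = 49-1 = 48
item=-2: not odd, res = 48-1 = 47
item=8: not odd, res = 47-1 = 46
item=6: not odd, res = 46-1 = 45

45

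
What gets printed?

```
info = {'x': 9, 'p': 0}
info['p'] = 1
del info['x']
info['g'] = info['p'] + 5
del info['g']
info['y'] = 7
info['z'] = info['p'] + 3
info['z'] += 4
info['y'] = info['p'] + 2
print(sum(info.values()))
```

12

info['p'] = 1 → {'x': 9, 'p': 1}
del 'x' → {'p': 1}
info['g'] = info['p']+5 = 6 → {'p': 1, 'g': 6}
del 'g' → {'p': 1}
info['y'] = 7 → {'p': 1, 'y': 7}
info['z'] = info['p']+3 = 4 → {'p': 1, 'y': 7, 'z': 4}
info['z'] = 4+4 = 8 → {'p': 1, 'y': 7, 'z': 8}
info['y'] = info['p']+2 = 3 → {'p': 1, 'y': 3, 'z': 8}
sum of values = 12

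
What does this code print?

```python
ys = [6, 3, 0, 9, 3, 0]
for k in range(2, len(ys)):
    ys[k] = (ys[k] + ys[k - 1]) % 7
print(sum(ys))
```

19

k=2: ys[2] = (0+3)%7 = 3 → [6, 3, 3, 9, 3, 0]
k=3: ys[3] = (9+3)%7 = 5 → [6, 3, 3, 5, 3, 0]
k=4: ys[4] = (3+5)%7 = 1 → [6, 3, 3, 5, 1, 0]
k=5: ys[5] = (0+1)%7 = 1 → [6, 3, 3, 5, 1, 1]
sum = 19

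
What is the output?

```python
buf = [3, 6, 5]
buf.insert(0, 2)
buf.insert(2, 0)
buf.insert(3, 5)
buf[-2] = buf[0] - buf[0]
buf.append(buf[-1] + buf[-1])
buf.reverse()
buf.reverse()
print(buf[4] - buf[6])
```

insert 2 at 0 → [2, 3, 6, 5]
insert 0 at 2 → [2, 3, 0, 6, 5]
insert 5 at 3 → [2, 3, 0, 5, 6, 5]
buf[-2] = buf[0]-buf[0] = 2-2 = 0 → [2, 3, 0, 5, 0, 5]
append buf[-1]+buf[-1] = 5+5 = 10 → [2, 3, 0, 5, 0, 5, 10]
reverse → [10, 5, 0, 5, 0, 3, 2]
reverse → [2, 3, 0, 5, 0, 5, 10]
buf[4]-buf[6] = 0-10 = -10

-10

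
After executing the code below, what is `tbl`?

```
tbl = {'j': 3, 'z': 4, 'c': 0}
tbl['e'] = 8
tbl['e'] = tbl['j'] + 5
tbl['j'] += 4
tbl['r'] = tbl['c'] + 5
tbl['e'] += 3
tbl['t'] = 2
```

{'j': 7, 'z': 4, 'c': 0, 'e': 11, 'r': 5, 't': 2}

tbl['e'] = 8 → {'j': 3, 'z': 4, 'c': 0, 'e': 8}
tbl['e'] = tbl['j']+5 = 8 → {'j': 3, 'z': 4, 'c': 0, 'e': 8}
tbl['j'] = 3+4 = 7 → {'j': 7, 'z': 4, 'c': 0, 'e': 8}
tbl['r'] = tbl['c']+5 = 5 → {'j': 7, 'z': 4, 'c': 0, 'e': 8, 'r': 5}
tbl['e'] = 8+3 = 11 → {'j': 7, 'z': 4, 'c': 0, 'e': 11, 'r': 5}
tbl['t'] = 2 → {'j': 7, 'z': 4, 'c': 0, 'e': 11, 'r': 5, 't': 2}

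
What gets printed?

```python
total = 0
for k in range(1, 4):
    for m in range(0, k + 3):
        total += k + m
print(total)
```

k=1,m=0: total = 0+1 = 1
k=1,m=1: total = 1+2 = 3
k=1,m=2: total = 3+3 = 6
k=1,m=3: total = 6+4 = 10
k=2,m=0: total = 10+2 = 12
k=2,m=1: total = 12+3 = 15
k=2,m=2: total = 15+4 = 19
k=2,m=3: total = 19+5 = 24
k=2,m=4: total = 24+6 = 30
k=3,m=0: total = 30+3 = 33
k=3,m=1: total = 33+4 = 37
k=3,m=2: total = 37+5 = 42
k=3,m=3: total = 42+6 = 48
k=3,m=4: total = 48+7 = 55
k=3,m=5: total = 55+8 = 63

63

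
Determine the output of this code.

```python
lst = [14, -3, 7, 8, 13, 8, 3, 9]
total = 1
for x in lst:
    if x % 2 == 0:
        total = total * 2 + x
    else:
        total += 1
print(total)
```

100

x=14: even, total = 1*2+14 = 16
x=-3: not even, total = 16+1 = 17
x=7: not even, total = 17+1 = 18
x=8: even, total = 18*2+8 = 44
x=13: not even, total = 44+1 = 45
x=8: even, total = 45*2+8 = 98
x=3: not even, total = 98+1 = 99
x=9: not even, total = 99+1 = 100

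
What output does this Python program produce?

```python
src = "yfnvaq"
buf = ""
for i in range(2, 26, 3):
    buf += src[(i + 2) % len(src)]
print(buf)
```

afafafaf

i=2: add src[4]='a' → 'a'
i=5: add src[1]='f' → 'af'
i=8: add src[4]='a' → 'afa'
i=11: add src[1]='f' → 'afaf'
i=14: add src[4]='a' → 'afafa'
i=17: add src[1]='f' → 'afafaf'
i=20: add src[4]='a' → 'afafafa'
i=23: add src[1]='f' → 'afafafaf'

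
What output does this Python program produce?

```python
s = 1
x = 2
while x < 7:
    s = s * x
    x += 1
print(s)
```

720

x=2: s = 1*2 = 2
x=3: s = 2*3 = 6
x=4: s = 6*4 = 24
x=5: s = 24*5 = 120
x=6: s = 120*6 = 720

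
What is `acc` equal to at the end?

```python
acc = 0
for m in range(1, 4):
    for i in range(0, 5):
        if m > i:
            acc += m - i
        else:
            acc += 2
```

28

m=1,i=0: 1>0, acc = 0+1 = 1
m=1,i=1: not 1>1, acc = 1+2 = 3
m=1,i=2: not 1>2, acc = 3+2 = 5
m=1,i=3: not 1>3, acc = 5+2 = 7
m=1,i=4: not 1>4, acc = 7+2 = 9
m=2,i=0: 2>0, acc = 9+2 = 11
m=2,i=1: 2>1, acc = 11+1 = 12
m=2,i=2: not 2>2, acc = 12+2 = 14
m=2,i=3: not 2>3, acc = 14+2 = 16
m=2,i=4: not 2>4, acc = 16+2 = 18
m=3,i=0: 3>0, acc = 18+3 = 21
m=3,i=1: 3>1, acc = 21+2 = 23
m=3,i=2: 3>2, acc = 23+1 = 24
m=3,i=3: not 3>3, acc = 24+2 = 26
m=3,i=4: not 3>4, acc = 26+2 = 28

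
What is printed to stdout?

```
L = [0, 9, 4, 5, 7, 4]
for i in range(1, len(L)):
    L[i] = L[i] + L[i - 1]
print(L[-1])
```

29

i=1: L[1] = 9+0 = 9 → [0, 9, 4, 5, 7, 4]
i=2: L[2] = 4+9 = 13 → [0, 9, 13, 5, 7, 4]
i=3: L[3] = 5+13 = 18 → [0, 9, 13, 18, 7, 4]
i=4: L[4] = 7+18 = 25 → [0, 9, 13, 18, 25, 4]
i=5: L[5] = 4+25 = 29 → [0, 9, 13, 18, 25, 29]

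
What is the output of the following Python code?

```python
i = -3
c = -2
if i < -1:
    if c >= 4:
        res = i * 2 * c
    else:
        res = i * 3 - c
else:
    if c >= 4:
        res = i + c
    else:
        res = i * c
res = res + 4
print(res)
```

i=-3, c=-2
i < -1 is True; c >= 4 is False
→ res = i * 3 - c = -7
res = (-7)+4 = -3

-3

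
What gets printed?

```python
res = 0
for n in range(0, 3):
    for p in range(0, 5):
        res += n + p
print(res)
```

45

n=0,p=0: res = 0+0 = 0
n=0,p=1: res = 0+1 = 1
n=0,p=2: res = 1+2 = 3
n=0,p=3: res = 3+3 = 6
n=0,p=4: res = 6+4 = 10
n=1,p=0: res = 10+1 = 11
n=1,p=1: res = 11+2 = 13
n=1,p=2: res = 13+3 = 16
n=1,p=3: res = 16+4 = 20
n=1,p=4: res = 20+5 = 25
n=2,p=0: res = 25+2 = 27
n=2,p=1: res = 27+3 = 30
n=2,p=2: res = 30+4 = 34
n=2,p=3: res = 34+5 = 39
n=2,p=4: res = 39+6 = 45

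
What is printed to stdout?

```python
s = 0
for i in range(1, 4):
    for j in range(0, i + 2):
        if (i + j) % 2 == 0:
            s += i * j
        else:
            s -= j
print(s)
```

i=1,j=0: odd sum, s = 0-0 = 0
i=1,j=1: even sum, s = 0+1 = 1
i=1,j=2: odd sum, s = 1-2 = -1
i=2,j=0: even sum, s = (-1)+0 = -1
i=2,j=1: odd sum, s = (-1)-1 = -2
i=2,j=2: even sum, s = (-2)+4 = 2
i=2,j=3: odd sum, s = 2-3 = -1
i=3,j=0: odd sum, s = (-1)-0 = -1
i=3,j=1: even sum, s = (-1)+3 = 2
i=3,j=2: odd sum, s = 2-2 = 0
i=3,j=3: even sum, s = 0+9 = 9
i=3,j=4: odd sum, s = 9-4 = 5

5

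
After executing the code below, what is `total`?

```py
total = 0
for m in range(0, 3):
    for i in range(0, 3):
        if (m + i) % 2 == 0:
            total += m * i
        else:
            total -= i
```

m=0,i=0: even sum, total = 0+0 = 0
m=0,i=1: odd sum, total = 0-1 = -1
m=0,i=2: even sum, total = (-1)+0 = -1
m=1,i=0: odd sum, total = (-1)-0 = -1
m=1,i=1: even sum, total = (-1)+1 = 0
m=1,i=2: odd sum, total = 0-2 = -2
m=2,i=0: even sum, total = (-2)+0 = -2
m=2,i=1: odd sum, total = (-2)-1 = -3
m=2,i=2: even sum, total = (-3)+4 = 1

1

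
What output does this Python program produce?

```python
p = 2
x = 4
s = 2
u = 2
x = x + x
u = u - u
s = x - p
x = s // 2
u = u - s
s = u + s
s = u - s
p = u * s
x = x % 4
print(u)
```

x = 4+4 = 8
u = 2-2 = 0
s = 8-2 = 6
x = 6//2 = 3
u = 0-6 = -6
s = (-6)+6 = 0
s = (-6)-0 = -6
p = (-6)*(-6) = 36
x = 3%4 = 3

-6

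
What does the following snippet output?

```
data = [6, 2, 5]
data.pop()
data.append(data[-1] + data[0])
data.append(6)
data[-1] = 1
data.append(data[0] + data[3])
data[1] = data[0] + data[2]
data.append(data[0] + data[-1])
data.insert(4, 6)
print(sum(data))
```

pop() removes 5 → [6, 2]
append data[-1]+data[0] = 2+6 = 8 → [6, 2, 8]
append 6 → [6, 2, 8, 6]
data[-1] = 1 → [6, 2, 8, 1]
append data[0]+data[3] = 6+1 = 7 → [6, 2, 8, 1, 7]
data[1] = data[0]+data[2] = 6+8 = 14 → [6, 14, 8, 1, 7]
append data[0]+data[-1] = 6+7 = 13 → [6, 14, 8, 1, 7, 13]
insert 6 at 4 → [6, 14, 8, 1, 6, 7, 13]
sum = 55

55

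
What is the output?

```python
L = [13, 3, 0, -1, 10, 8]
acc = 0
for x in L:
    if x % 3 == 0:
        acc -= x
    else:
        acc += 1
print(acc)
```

x=13: not %3==0, acc = 0+1 = 1
x=3: %3==0, acc = 1-3 = -2
x=0: %3==0, acc = (-2)-0 = -2
x=-1: not %3==0, acc = (-2)+1 = -1
x=10: not %3==0, acc = (-1)+1 = 0
x=8: not %3==0, acc = 0+1 = 1

1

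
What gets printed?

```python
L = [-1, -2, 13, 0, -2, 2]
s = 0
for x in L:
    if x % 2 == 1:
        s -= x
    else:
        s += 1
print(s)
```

x=-1: odd, s = 0-(-1) = 1
x=-2: not odd, s = 1+1 = 2
x=13: odd, s = 2-13 = -11
x=0: not odd, s = (-11)+1 = -10
x=-2: not odd, s = (-10)+1 = -9
x=2: not odd, s = (-9)+1 = -8

-8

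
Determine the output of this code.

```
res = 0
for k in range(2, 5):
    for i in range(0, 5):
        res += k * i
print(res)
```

k=2,i=0: res = 0+0 = 0
k=2,i=1: res = 0+2 = 2
k=2,i=2: res = 2+4 = 6
k=2,i=3: res = 6+6 = 12
k=2,i=4: res = 12+8 = 20
k=3,i=0: res = 20+0 = 20
k=3,i=1: res = 20+3 = 23
k=3,i=2: res = 23+6 = 29
k=3,i=3: res = 29+9 = 38
k=3,i=4: res = 38+12 = 50
k=4,i=0: res = 50+0 = 50
k=4,i=1: res = 50+4 = 54
k=4,i=2: res = 54+8 = 62
k=4,i=3: res = 62+12 = 74
k=4,i=4: res = 74+16 = 90

90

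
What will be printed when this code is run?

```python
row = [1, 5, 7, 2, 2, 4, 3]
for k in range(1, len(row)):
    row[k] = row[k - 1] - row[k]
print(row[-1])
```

-22

k=1: row[1] = 1-5 = -4 → [1, -4, 7, 2, 2, 4, 3]
k=2: row[2] = (-4)-7 = -11 → [1, -4, -11, 2, 2, 4, 3]
k=3: row[3] = (-11)-2 = -13 → [1, -4, -11, -13, 2, 4, 3]
k=4: row[4] = (-13)-2 = -15 → [1, -4, -11, -13, -15, 4, 3]
k=5: row[5] = (-15)-4 = -19 → [1, -4, -11, -13, -15, -19, 3]
k=6: row[6] = (-19)-3 = -22 → [1, -4, -11, -13, -15, -19, -22]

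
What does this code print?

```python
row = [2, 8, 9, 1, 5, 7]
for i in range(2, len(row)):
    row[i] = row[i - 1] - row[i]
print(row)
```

i=2: row[2] = 8-9 = -1 → [2, 8, -1, 1, 5, 7]
i=3: row[3] = (-1)-1 = -2 → [2, 8, -1, -2, 5, 7]
i=4: row[4] = (-2)-5 = -7 → [2, 8, -1, -2, -7, 7]
i=5: row[5] = (-7)-7 = -14 → [2, 8, -1, -2, -7, -14]

[2, 8, -1, -2, -7, -14]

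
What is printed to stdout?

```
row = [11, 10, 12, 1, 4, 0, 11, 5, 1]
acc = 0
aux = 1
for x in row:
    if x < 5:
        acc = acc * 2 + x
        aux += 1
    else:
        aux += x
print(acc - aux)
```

-29

x=11: not <5; aux=12
x=10: not <5; aux=22
x=12: not <5; aux=34
x=1: <5, acc = 0*2+1 = 1; aux=35
x=4: <5, acc = 1*2+4 = 6; aux=36
x=0: <5, acc = 6*2+0 = 12; aux=37
x=11: not <5; aux=48
x=5: not <5; aux=53
x=1: <5, acc = 12*2+1 = 25; aux=54
acc-aux = 25-54 = -29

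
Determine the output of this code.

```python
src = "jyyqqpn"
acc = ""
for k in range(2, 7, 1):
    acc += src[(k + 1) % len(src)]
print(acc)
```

k=2: add src[3]='q' → 'q'
k=3: add src[4]='q' → 'qq'
k=4: add src[5]='p' → 'qqp'
k=5: add src[6]='n' → 'qqpn'
k=6: add src[0]='j' → 'qqpnj'

qqpnj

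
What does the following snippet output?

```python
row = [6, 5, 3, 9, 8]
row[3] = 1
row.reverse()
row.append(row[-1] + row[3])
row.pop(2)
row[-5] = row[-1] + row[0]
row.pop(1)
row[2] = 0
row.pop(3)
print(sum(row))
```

row[3] = 1 → [6, 5, 3, 1, 8]
reverse → [8, 1, 3, 5, 6]
append row[-1]+row[3] = 6+5 = 11 → [8, 1, 3, 5, 6, 11]
pop(2) removes 3 → [8, 1, 5, 6, 11]
row[-5] = row[-1]+row[0] = 11+8 = 19 → [19, 1, 5, 6, 11]
pop(1) removes 1 → [19, 5, 6, 11]
row[2] = 0 → [19, 5, 0, 11]
pop(3) removes 11 → [19, 5, 0]
sum = 24

24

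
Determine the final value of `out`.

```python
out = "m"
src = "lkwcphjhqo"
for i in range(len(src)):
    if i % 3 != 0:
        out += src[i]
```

i=0: skip
i=1: add 'k' → 'mk'
i=2: add 'w' → 'mkw'
i=3: skip
i=4: add 'p' → 'mkwp'
i=5: add 'h' → 'mkwph'
i=6: skip
i=7: add 'h' → 'mkwphh'
i=8: add 'q' → 'mkwphhq'
i=9: skip

'mkwphhq'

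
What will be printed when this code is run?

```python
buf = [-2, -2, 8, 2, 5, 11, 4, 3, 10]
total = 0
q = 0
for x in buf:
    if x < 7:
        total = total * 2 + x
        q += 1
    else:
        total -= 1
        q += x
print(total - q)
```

-105

x=-2: <7, total = 0*2+(-2) = -2; q=1
x=-2: <7, total = (-2)*2+(-2) = -6; q=2
x=8: not <7, total = (-6)-1 = -7; q=10
x=2: <7, total = (-7)*2+2 = -12; q=11
x=5: <7, total = (-12)*2+5 = -19; q=12
x=11: not <7, total = (-19)-1 = -20; q=23
x=4: <7, total = (-20)*2+4 = -36; q=24
x=3: <7, total = (-36)*2+3 = -69; q=25
x=10: not <7, total = (-69)-1 = -70; q=35
total-q = (-70)-35 = -105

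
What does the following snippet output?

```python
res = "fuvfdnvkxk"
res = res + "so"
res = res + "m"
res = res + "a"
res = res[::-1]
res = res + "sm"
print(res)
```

amoskxkvndfvufsm

+ 'so' → 'fuvfdnvkxkso'
+ 'm' → 'fuvfdnvkxksom'
+ 'a' → 'fuvfdnvkxksoma'
reverse → 'amoskxkvndfvuf'
+ 'sm' → 'amoskxkvndfvufsm'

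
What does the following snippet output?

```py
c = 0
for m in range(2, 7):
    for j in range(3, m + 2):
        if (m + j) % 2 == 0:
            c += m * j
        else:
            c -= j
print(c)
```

m=2,j=3: odd sum, c = 0-3 = -3
m=3,j=3: even sum, c = (-3)+9 = 6
m=3,j=4: odd sum, c = 6-4 = 2
m=4,j=3: odd sum, c = 2-3 = -1
m=4,j=4: even sum, c = (-1)+16 = 15
m=4,j=5: odd sum, c = 15-5 = 10
m=5,j=3: even sum, c = 10+15 = 25
m=5,j=4: odd sum, c = 25-4 = 21
m=5,j=5: even sum, c = 21+25 = 46
m=5,j=6: odd sum, c = 46-6 = 40
m=6,j=3: odd sum, c = 40-3 = 37
m=6,j=4: even sum, c = 37+24 = 61
m=6,j=5: odd sum, c = 61-5 = 56
m=6,j=6: even sum, c = 56+36 = 92
m=6,j=7: odd sum, c = 92-7 = 85

85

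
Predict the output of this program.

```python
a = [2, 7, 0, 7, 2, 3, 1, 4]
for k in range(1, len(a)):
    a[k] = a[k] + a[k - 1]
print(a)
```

k=1: a[1] = 7+2 = 9 → [2, 9, 0, 7, 2, 3, 1, 4]
k=2: a[2] = 0+9 = 9 → [2, 9, 9, 7, 2, 3, 1, 4]
k=3: a[3] = 7+9 = 16 → [2, 9, 9, 16, 2, 3, 1, 4]
k=4: a[4] = 2+16 = 18 → [2, 9, 9, 16, 18, 3, 1, 4]
k=5: a[5] = 3+18 = 21 → [2, 9, 9, 16, 18, 21, 1, 4]
k=6: a[6] = 1+21 = 22 → [2, 9, 9, 16, 18, 21, 22, 4]
k=7: a[7] = 4+22 = 26 → [2, 9, 9, 16, 18, 21, 22, 26]

[2, 9, 9, 16, 18, 21, 22, 26]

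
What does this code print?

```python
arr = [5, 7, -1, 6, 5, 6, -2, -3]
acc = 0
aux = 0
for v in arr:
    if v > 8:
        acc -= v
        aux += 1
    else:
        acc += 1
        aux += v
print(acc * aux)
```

184

v=5: not >8, acc = 0+1 = 1; aux=5
v=7: not >8, acc = 1+1 = 2; aux=12
v=-1: not >8, acc = 2+1 = 3; aux=11
v=6: not >8, acc = 3+1 = 4; aux=17
v=5: not >8, acc = 4+1 = 5; aux=22
v=6: not >8, acc = 5+1 = 6; aux=28
v=-2: not >8, acc = 6+1 = 7; aux=26
v=-3: not >8, acc = 7+1 = 8; aux=23
acc*aux = 8*23 = 184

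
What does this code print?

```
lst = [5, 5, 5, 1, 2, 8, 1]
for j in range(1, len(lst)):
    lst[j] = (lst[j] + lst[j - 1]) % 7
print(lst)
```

[5, 3, 1, 2, 4, 5, 6]

j=1: lst[1] = (5+5)%7 = 3 → [5, 3, 5, 1, 2, 8, 1]
j=2: lst[2] = (5+3)%7 = 1 → [5, 3, 1, 1, 2, 8, 1]
j=3: lst[3] = (1+1)%7 = 2 → [5, 3, 1, 2, 2, 8, 1]
j=4: lst[4] = (2+2)%7 = 4 → [5, 3, 1, 2, 4, 8, 1]
j=5: lst[5] = (8+4)%7 = 5 → [5, 3, 1, 2, 4, 5, 1]
j=6: lst[6] = (1+5)%7 = 6 → [5, 3, 1, 2, 4, 5, 6]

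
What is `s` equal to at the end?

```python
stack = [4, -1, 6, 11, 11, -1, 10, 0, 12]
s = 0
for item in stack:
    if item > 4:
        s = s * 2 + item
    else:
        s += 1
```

330

item=4: not >4, s = 0+1 = 1
item=-1: not >4, s = 1+1 = 2
item=6: >4, s = 2*2+6 = 10
item=11: >4, s = 10*2+11 = 31
item=11: >4, s = 31*2+11 = 73
item=-1: not >4, s = 73+1 = 74
item=10: >4, s = 74*2+10 = 158
item=0: not >4, s = 158+1 = 159
item=12: >4, s = 159*2+12 = 330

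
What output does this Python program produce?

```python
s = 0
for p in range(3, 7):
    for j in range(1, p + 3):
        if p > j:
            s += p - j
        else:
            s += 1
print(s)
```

46

p=3,j=1: 3>1, s = 0+2 = 2
p=3,j=2: 3>2, s = 2+1 = 3
p=3,j=3: not 3>3, s = 3+1 = 4
p=3,j=4: not 3>4, s = 4+1 = 5
p=3,j=5: not 3>5, s = 5+1 = 6
p=4,j=1: 4>1, s = 6+3 = 9
p=4,j=2: 4>2, s = 9+2 = 11
p=4,j=3: 4>3, s = 11+1 = 12
p=4,j=4: not 4>4, s = 12+1 = 13
p=4,j=5: not 4>5, s = 13+1 = 14
p=4,j=6: not 4>6, s = 14+1 = 15
p=5,j=1: 5>1, s = 15+4 = 19
p=5,j=2: 5>2, s = 19+3 = 22
p=5,j=3: 5>3, s = 22+2 = 24
p=5,j=4: 5>4, s = 24+1 = 25
p=5,j=5: not 5>5, s = 25+1 = 26
p=5,j=6: not 5>6, s = 26+1 = 27
p=5,j=7: not 5>7, s = 27+1 = 28
p=6,j=1: 6>1, s = 28+5 = 33
p=6,j=2: 6>2, s = 33+4 = 37
p=6,j=3: 6>3, s = 37+3 = 40
p=6,j=4: 6>4, s = 40+2 = 42
p=6,j=5: 6>5, s = 42+1 = 43
p=6,j=6: not 6>6, s = 43+1 = 44
p=6,j=7: not 6>7, s = 44+1 = 45
p=6,j=8: not 6>8, s = 45+1 = 46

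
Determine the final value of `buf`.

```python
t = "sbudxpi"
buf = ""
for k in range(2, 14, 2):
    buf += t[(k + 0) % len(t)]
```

'uxibdp'

k=2: add t[2]='u' → 'u'
k=4: add t[4]='x' → 'ux'
k=6: add t[6]='i' → 'uxi'
k=8: add t[1]='b' → 'uxib'
k=10: add t[3]='d' → 'uxibd'
k=12: add t[5]='p' → 'uxibdp'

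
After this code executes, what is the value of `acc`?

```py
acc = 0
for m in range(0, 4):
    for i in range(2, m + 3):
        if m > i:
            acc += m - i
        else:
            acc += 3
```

28

m=0,i=2: not 0>2, acc = 0+3 = 3
m=1,i=2: not 1>2, acc = 3+3 = 6
m=1,i=3: not 1>3, acc = 6+3 = 9
m=2,i=2: not 2>2, acc = 9+3 = 12
m=2,i=3: not 2>3, acc = 12+3 = 15
m=2,i=4: not 2>4, acc = 15+3 = 18
m=3,i=2: 3>2, acc = 18+1 = 19
m=3,i=3: not 3>3, acc = 19+3 = 22
m=3,i=4: not 3>4, acc = 22+3 = 25
m=3,i=5: not 3>5, acc = 25+3 = 28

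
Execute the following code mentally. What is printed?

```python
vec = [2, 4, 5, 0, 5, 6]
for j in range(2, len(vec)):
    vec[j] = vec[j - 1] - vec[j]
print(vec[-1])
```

-12

j=2: vec[2] = 4-5 = -1 → [2, 4, -1, 0, 5, 6]
j=3: vec[3] = (-1)-0 = -1 → [2, 4, -1, -1, 5, 6]
j=4: vec[4] = (-1)-5 = -6 → [2, 4, -1, -1, -6, 6]
j=5: vec[5] = (-6)-6 = -12 → [2, 4, -1, -1, -6, -12]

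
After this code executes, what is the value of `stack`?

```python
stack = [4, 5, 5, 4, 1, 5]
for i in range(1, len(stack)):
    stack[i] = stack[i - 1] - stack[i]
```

[4, -1, -6, -10, -11, -16]

i=1: stack[1] = 4-5 = -1 → [4, -1, 5, 4, 1, 5]
i=2: stack[2] = (-1)-5 = -6 → [4, -1, -6, 4, 1, 5]
i=3: stack[3] = (-6)-4 = -10 → [4, -1, -6, -10, 1, 5]
i=4: stack[4] = (-10)-1 = -11 → [4, -1, -6, -10, -11, 5]
i=5: stack[5] = (-11)-5 = -16 → [4, -1, -6, -10, -11, -16]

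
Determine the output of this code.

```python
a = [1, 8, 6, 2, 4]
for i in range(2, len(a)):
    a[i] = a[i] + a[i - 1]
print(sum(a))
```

i=2: a[2] = 6+8 = 14 → [1, 8, 14, 2, 4]
i=3: a[3] = 2+14 = 16 → [1, 8, 14, 16, 4]
i=4: a[4] = 4+16 = 20 → [1, 8, 14, 16, 20]
sum = 59

59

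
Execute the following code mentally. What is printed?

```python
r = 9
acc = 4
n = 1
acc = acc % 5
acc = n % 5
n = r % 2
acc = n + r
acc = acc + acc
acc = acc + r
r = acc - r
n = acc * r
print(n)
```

580

acc = 4%5 = 4
acc = 1%5 = 1
n = 9%2 = 1
acc = 1+9 = 10
acc = 10+10 = 20
acc = 20+9 = 29
r = 29-9 = 20
n = 29*20 = 580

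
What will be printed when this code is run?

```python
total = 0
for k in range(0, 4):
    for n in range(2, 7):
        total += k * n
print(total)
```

k=0,n=2: total = 0+0 = 0
k=0,n=3: total = 0+0 = 0
k=0,n=4: total = 0+0 = 0
k=0,n=5: total = 0+0 = 0
k=0,n=6: total = 0+0 = 0
k=1,n=2: total = 0+2 = 2
k=1,n=3: total = 2+3 = 5
k=1,n=4: total = 5+4 = 9
k=1,n=5: total = 9+5 = 14
k=1,n=6: total = 14+6 = 20
k=2,n=2: total = 20+4 = 24
k=2,n=3: total = 24+6 = 30
k=2,n=4: total = 30+8 = 38
k=2,n=5: total = 38+10 = 48
k=2,n=6: total = 48+12 = 60
k=3,n=2: total = 60+6 = 66
k=3,n=3: total = 66+9 = 75
k=3,n=4: total = 75+12 = 87
k=3,n=5: total = 87+15 = 102
k=3,n=6: total = 102+18 = 120

120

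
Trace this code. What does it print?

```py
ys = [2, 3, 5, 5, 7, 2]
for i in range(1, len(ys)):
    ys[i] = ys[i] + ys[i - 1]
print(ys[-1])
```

i=1: ys[1] = 3+2 = 5 → [2, 5, 5, 5, 7, 2]
i=2: ys[2] = 5+5 = 10 → [2, 5, 10, 5, 7, 2]
i=3: ys[3] = 5+10 = 15 → [2, 5, 10, 15, 7, 2]
i=4: ys[4] = 7+15 = 22 → [2, 5, 10, 15, 22, 2]
i=5: ys[5] = 2+22 = 24 → [2, 5, 10, 15, 22, 24]

24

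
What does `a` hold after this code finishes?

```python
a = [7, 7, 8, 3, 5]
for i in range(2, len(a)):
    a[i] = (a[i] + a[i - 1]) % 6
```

i=2: a[2] = (8+7)%6 = 3 → [7, 7, 3, 3, 5]
i=3: a[3] = (3+3)%6 = 0 → [7, 7, 3, 0, 5]
i=4: a[4] = (5+0)%6 = 5 → [7, 7, 3, 0, 5]

[7, 7, 3, 0, 5]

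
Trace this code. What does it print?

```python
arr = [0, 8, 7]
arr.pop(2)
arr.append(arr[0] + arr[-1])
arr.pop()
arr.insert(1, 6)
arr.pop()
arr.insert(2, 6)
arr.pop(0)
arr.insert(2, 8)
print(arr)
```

pop(2) removes 7 → [0, 8]
append arr[0]+arr[-1] = 0+8 = 8 → [0, 8, 8]
pop() removes 8 → [0, 8]
insert 6 at 1 → [0, 6, 8]
pop() removes 8 → [0, 6]
insert 6 at 2 → [0, 6, 6]
pop(0) removes 0 → [6, 6]
insert 8 at 2 → [6, 6, 8]

[6, 6, 8]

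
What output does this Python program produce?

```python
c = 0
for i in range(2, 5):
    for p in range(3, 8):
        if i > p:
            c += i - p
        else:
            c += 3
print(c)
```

i=2,p=3: not 2>3, c = 0+3 = 3
i=2,p=4: not 2>4, c = 3+3 = 6
i=2,p=5: not 2>5, c = 6+3 = 9
i=2,p=6: not 2>6, c = 9+3 = 12
i=2,p=7: not 2>7, c = 12+3 = 15
i=3,p=3: not 3>3, c = 15+3 = 18
i=3,p=4: not 3>4, c = 18+3 = 21
i=3,p=5: not 3>5, c = 21+3 = 24
i=3,p=6: not 3>6, c = 24+3 = 27
i=3,p=7: not 3>7, c = 27+3 = 30
i=4,p=3: 4>3, c = 30+1 = 31
i=4,p=4: not 4>4, c = 31+3 = 34
i=4,p=5: not 4>5, c = 34+3 = 37
i=4,p=6: not 4>6, c = 37+3 = 40
i=4,p=7: not 4>7, c = 40+3 = 43

43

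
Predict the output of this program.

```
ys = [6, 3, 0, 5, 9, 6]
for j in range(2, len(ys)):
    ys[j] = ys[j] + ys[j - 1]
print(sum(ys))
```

j=2: ys[2] = 0+3 = 3 → [6, 3, 3, 5, 9, 6]
j=3: ys[3] = 5+3 = 8 → [6, 3, 3, 8, 9, 6]
j=4: ys[4] = 9+8 = 17 → [6, 3, 3, 8, 17, 6]
j=5: ys[5] = 6+17 = 23 → [6, 3, 3, 8, 17, 23]
sum = 60

60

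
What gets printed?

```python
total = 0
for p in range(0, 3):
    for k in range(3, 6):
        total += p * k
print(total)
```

36

p=0,k=3: total = 0+0 = 0
p=0,k=4: total = 0+0 = 0
p=0,k=5: total = 0+0 = 0
p=1,k=3: total = 0+3 = 3
p=1,k=4: total = 3+4 = 7
p=1,k=5: total = 7+5 = 12
p=2,k=3: total = 12+6 = 18
p=2,k=4: total = 18+8 = 26
p=2,k=5: total = 26+10 = 36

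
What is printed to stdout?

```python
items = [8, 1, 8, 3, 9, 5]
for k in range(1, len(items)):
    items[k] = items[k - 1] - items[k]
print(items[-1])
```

-18

k=1: items[1] = 8-1 = 7 → [8, 7, 8, 3, 9, 5]
k=2: items[2] = 7-8 = -1 → [8, 7, -1, 3, 9, 5]
k=3: items[3] = (-1)-3 = -4 → [8, 7, -1, -4, 9, 5]
k=4: items[4] = (-4)-9 = -13 → [8, 7, -1, -4, -13, 5]
k=5: items[5] = (-13)-5 = -18 → [8, 7, -1, -4, -13, -18]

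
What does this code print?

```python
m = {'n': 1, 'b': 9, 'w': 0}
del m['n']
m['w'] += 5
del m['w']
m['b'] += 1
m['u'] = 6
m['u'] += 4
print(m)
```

{'b': 10, 'u': 10}

del 'n' → {'b': 9, 'w': 0}
m['w'] = 0+5 = 5 → {'b': 9, 'w': 5}
del 'w' → {'b': 9}
m['b'] = 9+1 = 10 → {'b': 10}
m['u'] = 6 → {'b': 10, 'u': 6}
m['u'] = 6+4 = 10 → {'b': 10, 'u': 10}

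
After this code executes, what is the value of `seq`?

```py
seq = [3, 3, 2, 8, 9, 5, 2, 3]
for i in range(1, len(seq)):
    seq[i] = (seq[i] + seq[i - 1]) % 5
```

[3, 1, 3, 1, 0, 0, 2, 0]

i=1: seq[1] = (3+3)%5 = 1 → [3, 1, 2, 8, 9, 5, 2, 3]
i=2: seq[2] = (2+1)%5 = 3 → [3, 1, 3, 8, 9, 5, 2, 3]
i=3: seq[3] = (8+3)%5 = 1 → [3, 1, 3, 1, 9, 5, 2, 3]
i=4: seq[4] = (9+1)%5 = 0 → [3, 1, 3, 1, 0, 5, 2, 3]
i=5: seq[5] = (5+0)%5 = 0 → [3, 1, 3, 1, 0, 0, 2, 3]
i=6: seq[6] = (2+0)%5 = 2 → [3, 1, 3, 1, 0, 0, 2, 3]
i=7: seq[7] = (3+2)%5 = 0 → [3, 1, 3, 1, 0, 0, 2, 0]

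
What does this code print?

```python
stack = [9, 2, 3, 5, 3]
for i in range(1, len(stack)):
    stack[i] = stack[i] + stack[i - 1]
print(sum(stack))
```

75

i=1: stack[1] = 2+9 = 11 → [9, 11, 3, 5, 3]
i=2: stack[2] = 3+11 = 14 → [9, 11, 14, 5, 3]
i=3: stack[3] = 5+14 = 19 → [9, 11, 14, 19, 3]
i=4: stack[4] = 3+19 = 22 → [9, 11, 14, 19, 22]
sum = 75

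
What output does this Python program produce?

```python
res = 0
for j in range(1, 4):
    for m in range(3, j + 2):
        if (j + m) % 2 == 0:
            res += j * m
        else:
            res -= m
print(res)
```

j=2,m=3: odd sum, res = 0-3 = -3
j=3,m=3: even sum, res = (-3)+9 = 6
j=3,m=4: odd sum, res = 6-4 = 2

2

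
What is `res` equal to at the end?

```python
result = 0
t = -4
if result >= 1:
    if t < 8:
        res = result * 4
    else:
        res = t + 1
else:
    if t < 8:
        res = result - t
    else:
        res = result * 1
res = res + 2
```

result=0, t=-4
result >= 1 is False; t < 8 is True
→ res = result - t = 4
res = 4+2 = 6

6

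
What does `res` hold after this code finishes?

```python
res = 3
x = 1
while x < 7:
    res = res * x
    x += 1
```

x=1: res = 3*1 = 3
x=2: res = 3*2 = 6
x=3: res = 6*3 = 18
x=4: res = 18*4 = 72
x=5: res = 72*5 = 360
x=6: res = 360*6 = 2160

2160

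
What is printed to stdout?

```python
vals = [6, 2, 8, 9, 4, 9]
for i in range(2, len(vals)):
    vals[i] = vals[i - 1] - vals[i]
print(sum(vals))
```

-60

i=2: vals[2] = 2-8 = -6 → [6, 2, -6, 9, 4, 9]
i=3: vals[3] = (-6)-9 = -15 → [6, 2, -6, -15, 4, 9]
i=4: vals[4] = (-15)-4 = -19 → [6, 2, -6, -15, -19, 9]
i=5: vals[5] = (-19)-9 = -28 → [6, 2, -6, -15, -19, -28]
sum = -60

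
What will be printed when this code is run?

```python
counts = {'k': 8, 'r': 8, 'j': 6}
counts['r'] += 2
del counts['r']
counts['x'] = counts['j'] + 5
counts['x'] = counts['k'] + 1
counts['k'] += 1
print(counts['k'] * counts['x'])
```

81

counts['r'] = 8+2 = 10 → {'k': 8, 'r': 10, 'j': 6}
del 'r' → {'k': 8, 'j': 6}
counts['x'] = counts['j']+5 = 11 → {'k': 8, 'j': 6, 'x': 11}
counts['x'] = counts['k']+1 = 9 → {'k': 8, 'j': 6, 'x': 9}
counts['k'] = 8+1 = 9 → {'k': 9, 'j': 6, 'x': 9}
counts['k']*counts['x'] = 9*9 = 81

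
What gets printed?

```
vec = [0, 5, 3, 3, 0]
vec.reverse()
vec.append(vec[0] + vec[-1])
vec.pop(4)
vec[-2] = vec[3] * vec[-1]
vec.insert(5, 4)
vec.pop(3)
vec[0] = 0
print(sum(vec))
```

reverse → [0, 3, 3, 5, 0]
append vec[0]+vec[-1] = 0+0 = 0 → [0, 3, 3, 5, 0, 0]
pop(4) removes 0 → [0, 3, 3, 5, 0]
vec[-2] = vec[3]*vec[-1] = 5*0 = 0 → [0, 3, 3, 0, 0]
insert 4 at 5 → [0, 3, 3, 0, 0, 4]
pop(3) removes 0 → [0, 3, 3, 0, 4]
vec[0] = 0 → [0, 3, 3, 0, 4]
sum = 10

10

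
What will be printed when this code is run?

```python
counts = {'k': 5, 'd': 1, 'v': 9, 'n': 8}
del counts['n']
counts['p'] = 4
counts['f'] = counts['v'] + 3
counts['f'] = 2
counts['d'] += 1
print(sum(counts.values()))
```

22

del 'n' → {'k': 5, 'd': 1, 'v': 9}
counts['p'] = 4 → {'k': 5, 'd': 1, 'v': 9, 'p': 4}
counts['f'] = counts['v']+3 = 12 → {'k': 5, 'd': 1, 'v': 9, 'p': 4, 'f': 12}
counts['f'] = 2 → {'k': 5, 'd': 1, 'v': 9, 'p': 4, 'f': 2}
counts['d'] = 1+1 = 2 → {'k': 5, 'd': 2, 'v': 9, 'p': 4, 'f': 2}
sum of values = 22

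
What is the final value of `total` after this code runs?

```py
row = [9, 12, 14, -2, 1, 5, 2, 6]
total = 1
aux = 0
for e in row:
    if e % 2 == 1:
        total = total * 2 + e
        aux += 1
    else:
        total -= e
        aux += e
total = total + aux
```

e=9: odd, total = 1*2+9 = 11; aux=1
e=12: not odd, total = 11-12 = -1; aux=13
e=14: not odd, total = (-1)-14 = -15; aux=27
e=-2: not odd, total = (-15)-(-2) = -13; aux=25
e=1: odd, total = (-13)*2+1 = -25; aux=26
e=5: odd, total = (-25)*2+5 = -45; aux=27
e=2: not odd, total = (-45)-2 = -47; aux=29
e=6: not odd, total = (-47)-6 = -53; aux=35
total+aux = (-53)+35 = -18

-18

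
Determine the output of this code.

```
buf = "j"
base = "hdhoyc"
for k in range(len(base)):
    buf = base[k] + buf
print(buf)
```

k=0: prepend 'h' → 'hj'
k=1: prepend 'd' → 'dhj'
k=2: prepend 'h' → 'hdhj'
k=3: prepend 'o' → 'ohdhj'
k=4: prepend 'y' → 'yohdhj'
k=5: prepend 'c' → 'cyohdhj'

cyohdhj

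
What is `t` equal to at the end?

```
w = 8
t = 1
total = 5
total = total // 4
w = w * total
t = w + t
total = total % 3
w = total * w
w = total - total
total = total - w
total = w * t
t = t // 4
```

2

total = 5//4 = 1
w = 8*1 = 8
t = 8+1 = 9
total = 1%3 = 1
w = 1*8 = 8
w = 1-1 = 0
total = 1-0 = 1
total = 0*9 = 0
t = 9//4 = 2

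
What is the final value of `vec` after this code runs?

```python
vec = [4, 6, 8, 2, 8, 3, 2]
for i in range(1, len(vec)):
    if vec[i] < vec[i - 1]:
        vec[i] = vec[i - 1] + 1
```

[4, 6, 8, 9, 10, 11, 12]

i=1: 6>=4, unchanged → [4, 6, 8, 2, 8, 3, 2]
i=2: 8>=6, unchanged → [4, 6, 8, 2, 8, 3, 2]
i=3: 2<8, vec[3] = 8+1 = 9 → [4, 6, 8, 9, 8, 3, 2]
i=4: 8<9, vec[4] = 9+1 = 10 → [4, 6, 8, 9, 10, 3, 2]
i=5: 3<10, vec[5] = 10+1 = 11 → [4, 6, 8, 9, 10, 11, 2]
i=6: 2<11, vec[6] = 11+1 = 12 → [4, 6, 8, 9, 10, 11, 12]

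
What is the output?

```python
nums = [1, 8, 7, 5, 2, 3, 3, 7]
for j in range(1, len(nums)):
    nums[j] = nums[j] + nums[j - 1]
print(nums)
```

[1, 9, 16, 21, 23, 26, 29, 36]

j=1: nums[1] = 8+1 = 9 → [1, 9, 7, 5, 2, 3, 3, 7]
j=2: nums[2] = 7+9 = 16 → [1, 9, 16, 5, 2, 3, 3, 7]
j=3: nums[3] = 5+16 = 21 → [1, 9, 16, 21, 2, 3, 3, 7]
j=4: nums[4] = 2+21 = 23 → [1, 9, 16, 21, 23, 3, 3, 7]
j=5: nums[5] = 3+23 = 26 → [1, 9, 16, 21, 23, 26, 3, 7]
j=6: nums[6] = 3+26 = 29 → [1, 9, 16, 21, 23, 26, 29, 7]
j=7: nums[7] = 7+29 = 36 → [1, 9, 16, 21, 23, 26, 29, 36]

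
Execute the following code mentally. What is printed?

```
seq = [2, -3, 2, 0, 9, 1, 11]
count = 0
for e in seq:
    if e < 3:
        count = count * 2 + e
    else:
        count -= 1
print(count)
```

e=2: <3, count = 0*2+2 = 2
e=-3: <3, count = 2*2+(-3) = 1
e=2: <3, count = 1*2+2 = 4
e=0: <3, count = 4*2+0 = 8
e=9: not <3, count = 8-1 = 7
e=1: <3, count = 7*2+1 = 15
e=11: not <3, count = 15-1 = 14

14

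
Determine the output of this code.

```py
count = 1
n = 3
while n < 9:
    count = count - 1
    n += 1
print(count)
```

n=3: count = 1-1 = 0
n=4: count = 0-1 = -1
n=5: count = (-1)-1 = -2
n=6: count = (-2)-1 = -3
n=7: count = (-3)-1 = -4
n=8: count = (-4)-1 = -5

-5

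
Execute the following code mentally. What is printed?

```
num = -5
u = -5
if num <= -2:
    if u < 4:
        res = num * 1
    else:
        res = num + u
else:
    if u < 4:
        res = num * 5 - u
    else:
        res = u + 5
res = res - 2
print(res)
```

-7

num=-5, u=-5
num <= -2 is True; u < 4 is True
→ res = num * 1 = -5
res = (-5)-2 = -7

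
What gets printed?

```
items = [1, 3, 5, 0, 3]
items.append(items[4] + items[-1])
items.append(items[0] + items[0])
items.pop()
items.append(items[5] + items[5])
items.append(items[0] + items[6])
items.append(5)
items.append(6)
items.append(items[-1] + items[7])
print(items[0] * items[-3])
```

5

append items[4]+items[-1] = 3+3 = 6 → [1, 3, 5, 0, 3, 6]
append items[0]+items[0] = 1+1 = 2 → [1, 3, 5, 0, 3, 6, 2]
pop() removes 2 → [1, 3, 5, 0, 3, 6]
append items[5]+items[5] = 6+6 = 12 → [1, 3, 5, 0, 3, 6, 12]
append items[0]+items[6] = 1+12 = 13 → [1, 3, 5, 0, 3, 6, 12, 13]
append 5 → [1, 3, 5, 0, 3, 6, 12, 13, 5]
append 6 → [1, 3, 5, 0, 3, 6, 12, 13, 5, 6]
append items[-1]+items[7] = 6+13 = 19 → [1, 3, 5, 0, 3, 6, 12, 13, 5, 6, 19]
items[0]*items[-3] = 1*5 = 5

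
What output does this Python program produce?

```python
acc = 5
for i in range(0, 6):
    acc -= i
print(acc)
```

-10

i=0: acc = 5-0 = 5
i=1: acc = 5-1 = 4
i=2: acc = 4-2 = 2
i=3: acc = 2-3 = -1
i=4: acc = (-1)-4 = -5
i=5: acc = (-5)-5 = -10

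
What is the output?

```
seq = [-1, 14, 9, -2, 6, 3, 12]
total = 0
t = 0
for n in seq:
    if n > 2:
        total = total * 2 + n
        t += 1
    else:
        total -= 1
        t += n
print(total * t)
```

n=-1: not >2, total = 0-1 = -1; t=-1
n=14: >2, total = (-1)*2+14 = 12; t=0
n=9: >2, total = 12*2+9 = 33; t=1
n=-2: not >2, total = 33-1 = 32; t=-1
n=6: >2, total = 32*2+6 = 70; t=0
n=3: >2, total = 70*2+3 = 143; t=1
n=12: >2, total = 143*2+12 = 298; t=2
total*t = 298*2 = 596

596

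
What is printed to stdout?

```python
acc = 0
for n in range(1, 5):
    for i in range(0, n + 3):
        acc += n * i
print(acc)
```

n=1,i=0: acc = 0+0 = 0
n=1,i=1: acc = 0+1 = 1
n=1,i=2: acc = 1+2 = 3
n=1,i=3: acc = 3+3 = 6
n=2,i=0: acc = 6+0 = 6
n=2,i=1: acc = 6+2 = 8
n=2,i=2: acc = 8+4 = 12
n=2,i=3: acc = 12+6 = 18
n=2,i=4: acc = 18+8 = 26
n=3,i=0: acc = 26+0 = 26
n=3,i=1: acc = 26+3 = 29
n=3,i=2: acc = 29+6 = 35
n=3,i=3: acc = 35+9 = 44
n=3,i=4: acc = 44+12 = 56
n=3,i=5: acc = 56+15 = 71
n=4,i=0: acc = 71+0 = 71
n=4,i=1: acc = 71+4 = 75
n=4,i=2: acc = 75+8 = 83
n=4,i=3: acc = 83+12 = 95
n=4,i=4: acc = 95+16 = 111
n=4,i=5: acc = 111+20 = 131
n=4,i=6: acc = 131+24 = 155

155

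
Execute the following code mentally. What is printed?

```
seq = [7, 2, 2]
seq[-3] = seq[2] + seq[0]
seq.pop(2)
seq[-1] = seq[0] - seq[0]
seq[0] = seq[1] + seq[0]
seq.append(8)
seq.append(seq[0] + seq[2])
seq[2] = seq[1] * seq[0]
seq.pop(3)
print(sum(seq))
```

seq[-3] = seq[2]+seq[0] = 2+7 = 9 → [9, 2, 2]
pop(2) removes 2 → [9, 2]
seq[-1] = seq[0]-seq[0] = 9-9 = 0 → [9, 0]
seq[0] = seq[1]+seq[0] = 0+9 = 9 → [9, 0]
append 8 → [9, 0, 8]
append seq[0]+seq[2] = 9+8 = 17 → [9, 0, 8, 17]
seq[2] = seq[1]*seq[0] = 0*9 = 0 → [9, 0, 0, 17]
pop(3) removes 17 → [9, 0, 0]
sum = 9

9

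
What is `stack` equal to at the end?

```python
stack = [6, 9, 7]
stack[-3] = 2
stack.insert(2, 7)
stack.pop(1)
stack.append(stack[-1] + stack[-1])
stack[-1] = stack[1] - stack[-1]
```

[2, 7, 7, -7]

stack[-3] = 2 → [2, 9, 7]
insert 7 at 2 → [2, 9, 7, 7]
pop(1) removes 9 → [2, 7, 7]
append stack[-1]+stack[-1] = 7+7 = 14 → [2, 7, 7, 14]
stack[-1] = stack[1]-stack[-1] = 7-14 = -7 → [2, 7, 7, -7]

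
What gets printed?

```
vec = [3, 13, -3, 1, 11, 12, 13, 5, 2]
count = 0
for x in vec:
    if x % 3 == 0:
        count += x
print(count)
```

x=3: %3==0, count = 0+3 = 3
x=13: not %3==0
x=-3: %3==0, count = 3+(-3) = 0
x=1: not %3==0
x=11: not %3==0
x=12: %3==0, count = 0+12 = 12
x=13: not %3==0
x=5: not %3==0
x=2: not %3==0

12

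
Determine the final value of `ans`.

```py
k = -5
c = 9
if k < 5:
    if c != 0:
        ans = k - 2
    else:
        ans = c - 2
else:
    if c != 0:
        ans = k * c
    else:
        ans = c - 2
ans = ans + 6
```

k=-5, c=9
k < 5 is True; c != 0 is True
→ ans = k - 2 = -7
ans = (-7)+6 = -1

-1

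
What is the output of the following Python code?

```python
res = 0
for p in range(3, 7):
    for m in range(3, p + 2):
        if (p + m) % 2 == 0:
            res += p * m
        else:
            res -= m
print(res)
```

p=3,m=3: even sum, res = 0+9 = 9
p=3,m=4: odd sum, res = 9-4 = 5
p=4,m=3: odd sum, res = 5-3 = 2
p=4,m=4: even sum, res = 2+16 = 18
p=4,m=5: odd sum, res = 18-5 = 13
p=5,m=3: even sum, res = 13+15 = 28
p=5,m=4: odd sum, res = 28-4 = 24
p=5,m=5: even sum, res = 24+25 = 49
p=5,m=6: odd sum, res = 49-6 = 43
p=6,m=3: odd sum, res = 43-3 = 40
p=6,m=4: even sum, res = 40+24 = 64
p=6,m=5: odd sum, res = 64-5 = 59
p=6,m=6: even sum, res = 59+36 = 95
p=6,m=7: odd sum, res = 95-7 = 88

88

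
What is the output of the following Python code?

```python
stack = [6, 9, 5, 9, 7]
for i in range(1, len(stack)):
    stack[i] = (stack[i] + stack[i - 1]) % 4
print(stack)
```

i=1: stack[1] = (9+6)%4 = 3 → [6, 3, 5, 9, 7]
i=2: stack[2] = (5+3)%4 = 0 → [6, 3, 0, 9, 7]
i=3: stack[3] = (9+0)%4 = 1 → [6, 3, 0, 1, 7]
i=4: stack[4] = (7+1)%4 = 0 → [6, 3, 0, 1, 0]

[6, 3, 0, 1, 0]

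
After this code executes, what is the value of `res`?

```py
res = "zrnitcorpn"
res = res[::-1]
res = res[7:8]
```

'n'

reverse → 'nproctinrz'
slice [7:8] → 'n'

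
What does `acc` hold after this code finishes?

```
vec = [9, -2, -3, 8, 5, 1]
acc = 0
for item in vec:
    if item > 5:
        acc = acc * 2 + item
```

26

item=9: >5, acc = 0*2+9 = 9
item=-2: not >5
item=-3: not >5
item=8: >5, acc = 9*2+8 = 26
item=5: not >5
item=1: not >5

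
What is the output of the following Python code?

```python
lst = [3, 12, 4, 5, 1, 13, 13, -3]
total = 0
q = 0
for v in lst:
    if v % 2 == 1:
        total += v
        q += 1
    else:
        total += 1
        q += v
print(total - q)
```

12

v=3: odd, total = 0+3 = 3; q=1
v=12: not odd, total = 3+1 = 4; q=13
v=4: not odd, total = 4+1 = 5; q=17
v=5: odd, total = 5+5 = 10; q=18
v=1: odd, total = 10+1 = 11; q=19
v=13: odd, total = 11+13 = 24; q=20
v=13: odd, total = 24+13 = 37; q=21
v=-3: odd, total = 37+(-3) = 34; q=22
total-q = 34-22 = 12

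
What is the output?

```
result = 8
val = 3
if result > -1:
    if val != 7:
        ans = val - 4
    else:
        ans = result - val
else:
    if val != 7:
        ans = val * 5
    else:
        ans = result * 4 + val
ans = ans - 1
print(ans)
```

result=8, val=3
result > -1 is True; val != 7 is True
→ ans = val - 4 = -1
ans = (-1)-1 = -2

-2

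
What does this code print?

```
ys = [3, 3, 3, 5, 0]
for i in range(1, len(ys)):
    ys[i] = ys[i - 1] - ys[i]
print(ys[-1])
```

i=1: ys[1] = 3-3 = 0 → [3, 0, 3, 5, 0]
i=2: ys[2] = 0-3 = -3 → [3, 0, -3, 5, 0]
i=3: ys[3] = (-3)-5 = -8 → [3, 0, -3, -8, 0]
i=4: ys[4] = (-8)-0 = -8 → [3, 0, -3, -8, -8]

-8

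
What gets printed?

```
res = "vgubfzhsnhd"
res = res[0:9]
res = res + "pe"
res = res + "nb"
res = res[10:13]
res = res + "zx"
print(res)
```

slice [0:9] → 'vgubfzhsn'
+ 'pe' → 'vgubfzhsnpe'
+ 'nb' → 'vgubfzhsnpenb'
slice [10:13] → 'enb'
+ 'zx' → 'enbzx'

enbzx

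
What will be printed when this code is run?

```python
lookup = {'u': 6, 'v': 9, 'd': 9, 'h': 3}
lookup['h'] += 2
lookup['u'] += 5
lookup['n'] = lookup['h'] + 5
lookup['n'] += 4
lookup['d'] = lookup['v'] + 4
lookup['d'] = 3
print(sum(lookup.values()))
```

lookup['h'] = 3+2 = 5 → {'u': 6, 'v': 9, 'd': 9, 'h': 5}
lookup['u'] = 6+5 = 11 → {'u': 11, 'v': 9, 'd': 9, 'h': 5}
lookup['n'] = lookup['h']+5 = 10 → {'u': 11, 'v': 9, 'd': 9, 'h': 5, 'n': 10}
lookup['n'] = 10+4 = 14 → {'u': 11, 'v': 9, 'd': 9, 'h': 5, 'n': 14}
lookup['d'] = lookup['v']+4 = 13 → {'u': 11, 'v': 9, 'd': 13, 'h': 5, 'n': 14}
lookup['d'] = 3 → {'u': 11, 'v': 9, 'd': 3, 'h': 5, 'n': 14}
sum of values = 42

42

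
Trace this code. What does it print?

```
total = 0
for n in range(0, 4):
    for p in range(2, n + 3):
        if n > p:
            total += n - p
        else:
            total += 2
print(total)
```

n=0,p=2: not 0>2, total = 0+2 = 2
n=1,p=2: not 1>2, total = 2+2 = 4
n=1,p=3: not 1>3, total = 4+2 = 6
n=2,p=2: not 2>2, total = 6+2 = 8
n=2,p=3: not 2>3, total = 8+2 = 10
n=2,p=4: not 2>4, total = 10+2 = 12
n=3,p=2: 3>2, total = 12+1 = 13
n=3,p=3: not 3>3, total = 13+2 = 15
n=3,p=4: not 3>4, total = 15+2 = 17
n=3,p=5: not 3>5, total = 17+2 = 19

19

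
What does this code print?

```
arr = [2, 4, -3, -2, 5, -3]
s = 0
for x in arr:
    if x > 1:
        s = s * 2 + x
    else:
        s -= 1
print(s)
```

16

x=2: >1, s = 0*2+2 = 2
x=4: >1, s = 2*2+4 = 8
x=-3: not >1, s = 8-1 = 7
x=-2: not >1, s = 7-1 = 6
x=5: >1, s = 6*2+5 = 17
x=-3: not >1, s = 17-1 = 16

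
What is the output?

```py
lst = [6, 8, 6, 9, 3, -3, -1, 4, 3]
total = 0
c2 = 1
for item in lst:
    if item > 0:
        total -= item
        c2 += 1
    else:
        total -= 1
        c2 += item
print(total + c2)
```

-37

item=6: >0, total = 0-6 = -6; c2=2
item=8: >0, total = (-6)-8 = -14; c2=3
item=6: >0, total = (-14)-6 = -20; c2=4
item=9: >0, total = (-20)-9 = -29; c2=5
item=3: >0, total = (-29)-3 = -32; c2=6
item=-3: not >0, total = (-32)-1 = -33; c2=3
item=-1: not >0, total = (-33)-1 = -34; c2=2
item=4: >0, total = (-34)-4 = -38; c2=3
item=3: >0, total = (-38)-3 = -41; c2=4
total+c2 = (-41)+4 = -37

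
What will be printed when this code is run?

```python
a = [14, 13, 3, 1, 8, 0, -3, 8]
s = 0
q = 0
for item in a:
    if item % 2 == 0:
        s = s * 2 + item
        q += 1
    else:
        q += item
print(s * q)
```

item=14: even, s = 0*2+14 = 14; q=1
item=13: not even; q=14
item=3: not even; q=17
item=1: not even; q=18
item=8: even, s = 14*2+8 = 36; q=19
item=0: even, s = 36*2+0 = 72; q=20
item=-3: not even; q=17
item=8: even, s = 72*2+8 = 152; q=18
s*q = 152*18 = 2736

2736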